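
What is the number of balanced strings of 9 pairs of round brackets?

4862

With 9 pairs the number of balanced bracket strings is the Catalan number C_9.
C_9 = C(18,9)/10 = 48620/10 = 4862.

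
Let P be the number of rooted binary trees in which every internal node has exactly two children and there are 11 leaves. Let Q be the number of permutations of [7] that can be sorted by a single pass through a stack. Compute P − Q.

Full binary trees with 11 leaves have 11−1 = 10 internal nodes, so there are C_10 of them. So P = C_10 = 16796.
Stack-sortable permutations are exactly the 231-avoiding ones, counted by C_n; here n = 7. So Q = C_7 = 429.
P − Q = 16796 − 429 = 16367.

16367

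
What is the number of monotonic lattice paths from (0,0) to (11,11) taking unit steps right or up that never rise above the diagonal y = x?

Monotone paths in an n×n grid that stay weakly below the diagonal are counted by C_n; here n = 11.
C_11 = C_10 · 2(2·10+1)/(10+2) = 16796 · 42/12 = 58786.

58786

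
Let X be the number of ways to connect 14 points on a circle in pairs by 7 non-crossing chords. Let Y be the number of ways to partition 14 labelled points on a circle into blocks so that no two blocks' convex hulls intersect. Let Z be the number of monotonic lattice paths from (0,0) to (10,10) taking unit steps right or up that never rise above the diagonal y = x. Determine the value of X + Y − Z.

2658073

Non-crossing perfect matchings of 2n points on a circle are counted by C_n; with 14 points, n = 7. So X = C_7 = 429.
Non-crossing partitions of an n-element set are counted by C_n; here n = 14. So Y = C_14 = 2674440.
Sub-diagonal monotone paths from (0,0) to (10,10) biject with Dyck paths of semilength 10, giving C_10. So Z = C_10 = 16796.
X + Y − Z = 429 + 2674440 − 16796 = 2658073.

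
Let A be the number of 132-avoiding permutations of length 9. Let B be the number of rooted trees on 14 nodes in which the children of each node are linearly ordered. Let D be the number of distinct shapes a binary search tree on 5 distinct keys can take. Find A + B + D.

747804

Permutations of [n] avoiding any single length-3 pattern are counted by C_n; here n = 9. So A = C_9 = 4862.
A rooted plane tree on 14 nodes has 13 edges, and such trees are counted by C_13. So B = C_13 = 742900.
Rooted binary trees with 5 nodes (each child slot possibly empty) number C_5. So D = C_5 = 42.
A + B + D = 4862 + 742900 + 42 = 747804.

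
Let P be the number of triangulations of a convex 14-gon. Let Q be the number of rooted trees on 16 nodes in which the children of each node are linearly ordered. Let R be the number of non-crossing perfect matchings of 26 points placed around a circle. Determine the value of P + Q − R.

9159957

Triangulations of a convex m-gon are counted by C_{m−2}; with m = 14 this is C_12. So P = C_12 = 208012.
A rooted plane tree on 16 nodes has 15 edges, and such trees are counted by C_15. So Q = C_15 = 9694845.
Non-crossing perfect matchings of 2n points on a circle are counted by C_n; with 26 points, n = 13. So R = C_13 = 742900.
P + Q − R = 208012 + 9694845 − 742900 = 9159957.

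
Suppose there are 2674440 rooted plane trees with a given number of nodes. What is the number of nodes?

Rooted ordered trees on m nodes are counted by C_{m−1}. Since C_14 = 2674440, the index is 14.
So the index is 14, and the number of nodes is 14 + 1 = 15.

15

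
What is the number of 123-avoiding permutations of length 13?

742900

For any fixed pattern of length 3, the pattern-avoiding permutations of [13] number C_13.
C_13 = 742900.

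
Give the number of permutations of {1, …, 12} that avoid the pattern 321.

208012

Permutations of [n] avoiding any single length-3 pattern are counted by C_n; here n = 12.
C_12 = 208012.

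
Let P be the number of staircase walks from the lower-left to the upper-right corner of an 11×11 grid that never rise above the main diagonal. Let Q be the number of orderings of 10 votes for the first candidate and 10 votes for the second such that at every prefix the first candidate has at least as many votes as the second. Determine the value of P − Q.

41990

Sub-diagonal monotone paths from (0,0) to (11,11) biject with Dyck paths of semilength 11, giving C_11. So P = C_11 = 58786.
Ballot sequences with n votes each where one side never trails are Dyck words, counted by C_n; here n = 10. So Q = C_10 = 16796.
P − Q = 58786 − 16796 = 41990.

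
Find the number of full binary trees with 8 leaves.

A full binary tree with L leaves has L−1 internal nodes and is counted by C_{L−1}; L = 8 gives C_7.
C_7 = C(14,7)/8 = 3432/8 = 429.

429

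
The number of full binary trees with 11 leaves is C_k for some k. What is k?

Full binary trees with 11 leaves have 11−1 = 10 internal nodes, so there are C_10 of them.

10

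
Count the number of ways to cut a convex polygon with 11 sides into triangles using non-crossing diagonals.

A convex 11-gon is triangulated into 9 triangles, and the number of such triangulations is the Catalan number C_{11−2} = C_9.
C_9 = 4862.

4862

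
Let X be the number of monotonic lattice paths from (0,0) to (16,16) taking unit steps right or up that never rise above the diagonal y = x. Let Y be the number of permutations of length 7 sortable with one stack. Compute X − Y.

35357241

Sub-diagonal monotone paths from (0,0) to (16,16) biject with Dyck paths of semilength 16, giving C_16. So X = C_16 = 35357670.
By Knuth's characterisation, the stack-sortable permutations of length 7 are the 231-avoiders, numbering C_7. So Y = C_7 = 429.
X − Y = 35357670 − 429 = 35357241.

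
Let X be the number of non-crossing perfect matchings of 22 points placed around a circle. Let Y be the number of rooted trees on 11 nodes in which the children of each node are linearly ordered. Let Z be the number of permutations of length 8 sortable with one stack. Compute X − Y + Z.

Pairing 22 circle points by 11 non-crossing chords gives C_11 matchings. So X = C_11 = 58786.
A rooted plane tree on 11 nodes has 10 edges, and such trees are counted by C_10. So Y = C_10 = 16796.
Stack-sortable permutations are exactly the 231-avoiding ones, counted by C_n; here n = 8. So Z = C_8 = 1430.
X − Y + Z = 58786 − 16796 + 1430 = 43420.

43420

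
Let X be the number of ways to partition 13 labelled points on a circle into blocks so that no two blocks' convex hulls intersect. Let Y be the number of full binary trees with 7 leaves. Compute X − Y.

Non-crossing partitions of an n-element set are counted by C_n; here n = 13. So X = C_13 = 742900.
A full binary tree with L leaves has L−1 internal nodes and is counted by C_{L−1}; L = 7 gives C_6. So Y = C_6 = 132.
X − Y = 742900 − 132 = 742768.

742768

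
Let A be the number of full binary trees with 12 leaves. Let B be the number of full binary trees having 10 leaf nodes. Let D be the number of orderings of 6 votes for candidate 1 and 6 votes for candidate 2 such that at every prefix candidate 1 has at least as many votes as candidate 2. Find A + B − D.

A full binary tree with L leaves has L−1 internal nodes and is counted by C_{L−1}; L = 12 gives C_11. So A = C_11 = 58786.
A full binary tree with L leaves has L−1 internal nodes and is counted by C_{L−1}; L = 10 gives C_9. So B = C_9 = 4862.
Reading a vote for the leader as '(' and for the other as ')' turns such a sequence into a balanced string of 6 pairs, so the count is C_6. So D = C_6 = 132.
A + B − D = 58786 + 4862 − 132 = 63516.

63516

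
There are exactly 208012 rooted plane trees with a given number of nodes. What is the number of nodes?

Rooted ordered trees on m nodes are counted by C_{m−1}. Since C_12 = 208012, the index is 12.
So the index is 12, and the number of nodes is 12 + 1 = 13.

13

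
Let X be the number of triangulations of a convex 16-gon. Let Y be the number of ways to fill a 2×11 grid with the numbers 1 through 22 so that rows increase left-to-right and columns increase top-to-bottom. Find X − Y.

2615654

Triangulations of a convex m-gon are counted by C_{m−2}; with m = 16 this is C_14. So X = C_14 = 2674440.
By the hook-length formula (or a Dyck-path bijection), SYT of shape 2×11 number C_11. So Y = C_11 = 58786.
X − Y = 2674440 − 58786 = 2615654.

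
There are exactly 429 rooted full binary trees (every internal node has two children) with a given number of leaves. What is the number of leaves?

8

Full binary trees with L leaves are counted by C_{L−1}; 429 = C_7.
So the index is 7, and the number of leaves is 7 + 1 = 8.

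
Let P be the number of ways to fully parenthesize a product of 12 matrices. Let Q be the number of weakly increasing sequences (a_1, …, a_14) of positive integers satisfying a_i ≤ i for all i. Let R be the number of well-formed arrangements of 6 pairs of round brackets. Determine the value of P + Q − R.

Bracketing 12 factors into binary products is counted by C_{12−1} = C_11. So P = C_11 = 58786.
Weakly increasing sequences with a_i ≤ i biject with Dyck paths of semilength 14, so there are C_14. So Q = C_14 = 2674440.
Balanced strings of n pairs of brackets are counted by C_n; here n = 6. So R = C_6 = 132.
P + Q − R = 58786 + 2674440 − 132 = 2733094.

2733094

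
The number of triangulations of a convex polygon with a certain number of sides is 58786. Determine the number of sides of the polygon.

Triangulations of a convex m-gon are counted by C_{m−2}, and C_11 = 58786.
So m − 2 = 11, giving m = 13 sides.

13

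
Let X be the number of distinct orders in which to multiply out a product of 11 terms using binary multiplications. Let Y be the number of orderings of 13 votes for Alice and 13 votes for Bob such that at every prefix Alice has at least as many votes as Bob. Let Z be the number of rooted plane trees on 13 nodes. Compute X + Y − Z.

Ways to associate a product of 11 factors correspond to binary trees on 11 leaves, so the count is C_10. So X = C_10 = 16796.
Ballot sequences with n votes each where one side never trails are Dyck words, counted by C_n; here n = 13. So Y = C_13 = 742900.
Rooted ordered (plane) trees on m nodes have m−1 edges and are counted by C_{m−1}; m = 13 gives C_12. So Z = C_12 = 208012.
X + Y − Z = 16796 + 742900 − 208012 = 551684.

551684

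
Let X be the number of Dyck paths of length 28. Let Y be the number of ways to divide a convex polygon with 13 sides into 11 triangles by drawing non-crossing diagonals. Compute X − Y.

2615654

Dyck paths of semilength n (length 2n) are counted by C_n; here n = 14. So X = C_14 = 2674440.
A convex 13-gon is triangulated into 11 triangles, and the number of such triangulations is the Catalan number C_{13−2} = C_11. So Y = C_11 = 58786.
X − Y = 2674440 − 58786 = 2615654.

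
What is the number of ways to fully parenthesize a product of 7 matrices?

132

Bracketing 7 factors into binary products is counted by C_{7−1} = C_6.
C_6 = C_5 · 2(2·5+1)/(5+2) = 42 · 22/7 = 132.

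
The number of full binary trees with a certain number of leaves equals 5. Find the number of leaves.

4

Full binary trees with L leaves are counted by C_{L−1}, and C_3 = 5.
So the index is 3, and the number of leaves is 3 + 1 = 4.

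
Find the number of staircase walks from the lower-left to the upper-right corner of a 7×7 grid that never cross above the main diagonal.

429

Monotone paths in an n×n grid that stay weakly below the diagonal are counted by C_n; here n = 7.
C_7 = C(14,7)/8 = 3432/8 = 429.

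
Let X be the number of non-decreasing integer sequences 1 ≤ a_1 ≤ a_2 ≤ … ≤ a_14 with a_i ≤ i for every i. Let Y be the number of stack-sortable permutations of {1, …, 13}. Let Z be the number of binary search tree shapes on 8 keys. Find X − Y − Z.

Weakly increasing sequences with a_i ≤ i biject with Dyck paths of semilength 14, so there are C_14. So X = C_14 = 2674440.
By Knuth's characterisation, the stack-sortable permutations of length 13 are the 231-avoiders, numbering C_13. So Y = C_13 = 742900.
Rooted binary trees with 8 nodes (each child slot possibly empty) number C_8. So Z = C_8 = 1430.
X − Y − Z = 2674440 − 742900 − 1430 = 1930110.

1930110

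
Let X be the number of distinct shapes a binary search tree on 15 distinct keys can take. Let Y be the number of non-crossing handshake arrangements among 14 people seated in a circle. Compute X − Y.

Binary trees (left/right distinguished) on n nodes are counted by C_n; here n = 15. So X = C_15 = 9694845.
Non-crossing handshake pairings of 2n people are counted by C_n; 14 people gives n = 7. So Y = C_7 = 429.
X − Y = 9694845 − 429 = 9694416.

9694416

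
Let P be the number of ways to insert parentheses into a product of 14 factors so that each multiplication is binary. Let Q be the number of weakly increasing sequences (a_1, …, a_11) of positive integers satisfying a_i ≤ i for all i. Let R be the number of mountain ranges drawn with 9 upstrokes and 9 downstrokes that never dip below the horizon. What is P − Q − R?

679252

Bracketing 14 factors into binary products is counted by C_{14−1} = C_13. So P = C_13 = 742900.
Weakly increasing sequences with a_i ≤ i biject with Dyck paths of semilength 11, so there are C_11. So Q = C_11 = 58786.
Dyck paths of semilength n (length 2n) are counted by C_n; here n = 9. So R = C_9 = 4862.
P − Q − R = 742900 − 58786 − 4862 = 679252.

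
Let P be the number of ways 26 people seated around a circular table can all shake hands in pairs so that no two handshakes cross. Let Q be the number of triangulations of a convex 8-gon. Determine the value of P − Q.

742768

With 26 = 2·13 people, non-crossing handshake pairings are non-crossing perfect matchings on a circle, counted by C_13. So P = C_13 = 742900.
A convex 8-gon is triangulated into 6 triangles, and the number of such triangulations is the Catalan number C_{8−2} = C_6. So Q = C_6 = 132.
P − Q = 742900 − 132 = 742768.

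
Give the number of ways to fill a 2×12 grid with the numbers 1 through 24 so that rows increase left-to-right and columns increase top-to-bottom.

208012

Standard Young tableaux of shape 2×n are counted by C_n; here n = 12.
C_12 = C(24,12)/13 = 2704156/13 = 208012.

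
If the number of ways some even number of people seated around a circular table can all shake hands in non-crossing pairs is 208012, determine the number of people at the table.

24

Non-crossing handshake pairings of 2n people are counted by C_n; 208012 = C_12.
So n = 12, and there are 2n = 24 people.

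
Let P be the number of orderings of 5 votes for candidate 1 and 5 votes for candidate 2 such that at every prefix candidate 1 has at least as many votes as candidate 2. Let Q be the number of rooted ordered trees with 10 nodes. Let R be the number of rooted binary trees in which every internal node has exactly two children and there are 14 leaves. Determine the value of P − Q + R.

738080

Reading a vote for the leader as '(' and for the other as ')' turns such a sequence into a balanced string of 5 pairs, so the count is C_5. So P = C_5 = 42.
A rooted plane tree on 10 nodes has 9 edges, and such trees are counted by C_9. So Q = C_9 = 4862.
A full binary tree with L leaves has L−1 internal nodes and is counted by C_{L−1}; L = 14 gives C_13. So R = C_13 = 742900.
P − Q + R = 42 − 4862 + 742900 = 738080.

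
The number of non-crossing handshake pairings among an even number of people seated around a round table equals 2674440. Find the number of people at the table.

Non-crossing handshake pairings of 2n people are counted by C_n; 2674440 = C_14.
So n = 14, and there are 2n = 28 people.

28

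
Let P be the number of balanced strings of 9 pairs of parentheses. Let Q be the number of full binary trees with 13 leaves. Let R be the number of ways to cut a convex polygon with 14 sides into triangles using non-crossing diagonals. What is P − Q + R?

Balanced strings of n pairs of brackets are counted by C_n; here n = 9. So P = C_9 = 4862.
A full binary tree with L leaves has L−1 internal nodes and is counted by C_{L−1}; L = 13 gives C_12. So Q = C_12 = 208012.
A convex 14-gon is triangulated into 12 triangles, and the number of such triangulations is the Catalan number C_{14−2} = C_12. So R = C_12 = 208012.
P − Q + R = 4862 − 208012 + 208012 = 4862.

4862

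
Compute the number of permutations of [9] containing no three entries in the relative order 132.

4862

For any fixed pattern of length 3, the pattern-avoiding permutations of [9] number C_9.
C_9 = C_8 · 2(2·8+1)/(8+2) = 1430 · 34/10 = 4862.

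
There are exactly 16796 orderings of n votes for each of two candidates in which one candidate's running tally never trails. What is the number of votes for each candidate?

Such ballot sequences with n votes each are counted by C_n, and C_10 = 16796.

10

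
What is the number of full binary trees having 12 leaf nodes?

A full binary tree with L leaves has L−1 internal nodes and is counted by C_{L−1}; L = 12 gives C_11.
C_11 = 58786.

58786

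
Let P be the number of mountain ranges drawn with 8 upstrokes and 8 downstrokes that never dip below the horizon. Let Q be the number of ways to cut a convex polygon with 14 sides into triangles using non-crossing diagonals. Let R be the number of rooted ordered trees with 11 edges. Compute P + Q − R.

150656

Dyck paths of semilength n (length 2n) are counted by C_n; here n = 8. So P = C_8 = 1430.
A convex 14-gon is triangulated into 12 triangles, and the number of such triangulations is the Catalan number C_{14−2} = C_12. So Q = C_12 = 208012.
A rooted plane tree with 11 edges has 12 nodes, and the count is C_11. So R = C_11 = 58786.
P + Q − R = 1430 + 208012 − 58786 = 150656.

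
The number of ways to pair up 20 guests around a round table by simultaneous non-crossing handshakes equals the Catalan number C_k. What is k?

With 20 = 2·10 people, non-crossing handshake pairings are non-crossing perfect matchings on a circle, counted by C_10.

10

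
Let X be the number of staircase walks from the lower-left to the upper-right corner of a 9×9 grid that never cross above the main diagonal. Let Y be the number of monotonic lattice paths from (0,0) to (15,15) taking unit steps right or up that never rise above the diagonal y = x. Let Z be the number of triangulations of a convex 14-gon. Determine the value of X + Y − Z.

9491695

Monotone paths in an n×n grid that stay weakly below the diagonal are counted by C_n; here n = 9. So X = C_9 = 4862.
Monotone paths in an n×n grid that stay weakly below the diagonal are counted by C_n; here n = 15. So Y = C_15 = 9694845.
The number of triangulations of a 14-gon is the Catalan number C_12 (index = sides − 2). So Z = C_12 = 208012.
X + Y − Z = 4862 + 9694845 − 208012 = 9491695.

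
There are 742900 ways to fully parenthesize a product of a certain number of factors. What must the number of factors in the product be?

Parenthesizations of m factors are counted by C_{m−1}. Since C_13 = 742900, the index is 13.
So the index is 13, and the number of factors is 13 + 1 = 14.

14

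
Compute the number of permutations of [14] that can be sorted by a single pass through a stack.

Stack-sortable permutations are exactly the 231-avoiding ones, counted by C_n; here n = 14.
C_14 = C(28,14)/15 = 40116600/15 = 2674440.

2674440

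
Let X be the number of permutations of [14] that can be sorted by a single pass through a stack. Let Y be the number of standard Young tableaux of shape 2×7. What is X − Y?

2674011

By Knuth's characterisation, the stack-sortable permutations of length 14 are the 231-avoiders, numbering C_14. So X = C_14 = 2674440.
Standard Young tableaux of shape 2×n are counted by C_n; here n = 7. So Y = C_7 = 429.
X − Y = 2674440 − 429 = 2674011.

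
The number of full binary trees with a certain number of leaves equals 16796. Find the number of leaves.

11

Full binary trees with L leaves are counted by C_{L−1}. The Catalan number equal to 16796 is C_10.
So the index is 10, and the number of leaves is 10 + 1 = 11.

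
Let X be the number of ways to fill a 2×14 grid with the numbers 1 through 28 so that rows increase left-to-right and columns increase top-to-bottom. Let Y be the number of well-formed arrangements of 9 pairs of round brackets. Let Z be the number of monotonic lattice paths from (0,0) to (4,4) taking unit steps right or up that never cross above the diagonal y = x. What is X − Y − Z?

2669564

Standard Young tableaux of shape 2×n are counted by C_n; here n = 14. So X = C_14 = 2674440.
With 9 pairs the number of balanced bracket strings is the Catalan number C_9. So Y = C_9 = 4862.
Monotone paths in an n×n grid that stay weakly below the diagonal are counted by C_n; here n = 4. So Z = C_4 = 14.
X − Y − Z = 2674440 − 4862 − 14 = 2669564.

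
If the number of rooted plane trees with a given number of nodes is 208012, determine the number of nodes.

13

Rooted ordered trees on m nodes are counted by C_{m−1}. Since C_12 = 208012, the index is 12.
So the index is 12, and the number of nodes is 12 + 1 = 13.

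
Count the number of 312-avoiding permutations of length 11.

For any fixed pattern of length 3, the pattern-avoiding permutations of [11] number C_11.
C_11 = 58786.

58786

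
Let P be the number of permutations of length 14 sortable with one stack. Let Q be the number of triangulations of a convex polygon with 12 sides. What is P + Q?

By Knuth's characterisation, the stack-sortable permutations of length 14 are the 231-avoiders, numbering C_14. So P = C_14 = 2674440.
A convex 12-gon is triangulated into 10 triangles, and the number of such triangulations is the Catalan number C_{12−2} = C_10. So Q = C_10 = 16796.
P + Q = 2674440 + 16796 = 2691236.

2691236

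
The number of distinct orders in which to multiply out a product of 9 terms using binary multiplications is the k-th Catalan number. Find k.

8

Parenthesizations of m factors correspond to full binary trees with m leaves, counted by C_{m−1}; m = 9 gives C_8.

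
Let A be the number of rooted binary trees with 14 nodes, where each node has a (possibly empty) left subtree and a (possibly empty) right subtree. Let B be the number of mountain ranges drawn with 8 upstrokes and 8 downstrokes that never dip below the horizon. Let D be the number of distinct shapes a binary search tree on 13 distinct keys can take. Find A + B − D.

Binary trees (left/right distinguished) on n nodes are counted by C_n; here n = 14. So A = C_14 = 2674440.
A Dyck path with 8 up-steps and 8 down-steps has semilength 8, so there are C_8 of them. So B = C_8 = 1430.
There are C_n binary search tree shapes on n keys; with n = 13 that is C_13. So D = C_13 = 742900.
A + B − D = 2674440 + 1430 − 742900 = 1932970.

1932970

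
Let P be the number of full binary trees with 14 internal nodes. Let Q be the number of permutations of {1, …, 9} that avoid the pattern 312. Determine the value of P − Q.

Full binary trees with n internal nodes are counted by C_n; here n = 14. So P = C_14 = 2674440.
For any fixed pattern of length 3, the pattern-avoiding permutations of [9] number C_9. So Q = C_9 = 4862.
P − Q = 2674440 − 4862 = 2669578.

2669578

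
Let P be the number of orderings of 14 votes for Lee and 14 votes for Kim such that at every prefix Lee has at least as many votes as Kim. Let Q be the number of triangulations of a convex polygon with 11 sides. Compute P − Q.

2669578

Ballot sequences with n votes each where one side never trails are Dyck words, counted by C_n; here n = 14. So P = C_14 = 2674440.
Triangulations of a convex m-gon are counted by C_{m−2}; with m = 11 this is C_9. So Q = C_9 = 4862.
P − Q = 2674440 − 4862 = 2669578.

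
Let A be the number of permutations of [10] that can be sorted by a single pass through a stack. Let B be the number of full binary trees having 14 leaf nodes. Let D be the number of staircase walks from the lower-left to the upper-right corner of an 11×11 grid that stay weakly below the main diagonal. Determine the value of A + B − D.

700910

By Knuth's characterisation, the stack-sortable permutations of length 10 are the 231-avoiders, numbering C_10. So A = C_10 = 16796.
Full binary trees with 14 leaves have 14−1 = 13 internal nodes, so there are C_13 of them. So B = C_13 = 742900.
Sub-diagonal monotone paths from (0,0) to (11,11) biject with Dyck paths of semilength 11, giving C_11. So D = C_11 = 58786.
A + B − D = 16796 + 742900 − 58786 = 700910.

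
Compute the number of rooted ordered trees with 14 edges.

2674440

Rooted ordered trees with n edges are counted by C_n; here n = 14.
C_14 = C(28,14)/15 = 40116600/15 = 2674440.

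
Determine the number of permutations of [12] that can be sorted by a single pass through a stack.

208012

By Knuth's characterisation, the stack-sortable permutations of length 12 are the 231-avoiders, numbering C_12.
C_12 = C(24,12)/13 = 2704156/13 = 208012.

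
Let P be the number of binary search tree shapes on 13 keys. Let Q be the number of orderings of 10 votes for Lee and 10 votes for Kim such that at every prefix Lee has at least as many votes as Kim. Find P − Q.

There are C_n binary search tree shapes on n keys; with n = 13 that is C_13. So P = C_13 = 742900.
Ballot sequences with n votes each where one side never trails are Dyck words, counted by C_n; here n = 10. So Q = C_10 = 16796.
P − Q = 742900 − 16796 = 726104.

726104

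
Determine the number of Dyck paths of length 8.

14

A Dyck path with 4 up-steps and 4 down-steps has semilength 4, so there are C_4 of them.
C_4 = C_3 · 2(2·3+1)/(3+2) = 5 · 14/5 = 14.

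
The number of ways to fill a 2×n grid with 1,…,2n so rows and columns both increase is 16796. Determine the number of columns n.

Standard Young tableaux of shape 2×n are counted by C_n. The Catalan number equal to 16796 is C_10.

10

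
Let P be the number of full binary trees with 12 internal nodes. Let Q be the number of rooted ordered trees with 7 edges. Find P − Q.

207583

Full binary trees with n internal nodes are counted by C_n; here n = 12. So P = C_12 = 208012.
Rooted ordered trees with n edges are counted by C_n; here n = 7. So Q = C_7 = 429.
P − Q = 208012 − 429 = 207583.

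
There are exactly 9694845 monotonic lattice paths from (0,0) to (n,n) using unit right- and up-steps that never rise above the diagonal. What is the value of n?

15

Such diagonal-avoiding paths in an n×n grid are counted by C_n, and C_15 = 9694845.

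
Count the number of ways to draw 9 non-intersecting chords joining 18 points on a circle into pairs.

Non-crossing perfect matchings of 2n points on a circle are counted by C_n; with 18 points, n = 9.
C_9 = C_8 · 2(2·8+1)/(8+2) = 1430 · 34/10 = 4862.

4862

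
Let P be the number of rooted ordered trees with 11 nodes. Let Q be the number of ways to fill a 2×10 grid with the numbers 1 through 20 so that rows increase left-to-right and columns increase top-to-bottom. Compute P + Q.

33592

Rooted ordered (plane) trees on m nodes have m−1 edges and are counted by C_{m−1}; m = 11 gives C_10. So P = C_10 = 16796.
Standard Young tableaux of shape 2×n are counted by C_n; here n = 10. So Q = C_10 = 16796.
P + Q = 16796 + 16796 = 33592.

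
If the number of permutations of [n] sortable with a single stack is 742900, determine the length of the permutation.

13

Stack-sortable permutations of [n] are counted by C_n, and C_13 = 742900.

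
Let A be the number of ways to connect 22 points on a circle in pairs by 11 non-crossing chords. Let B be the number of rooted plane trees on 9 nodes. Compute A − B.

57356

Non-crossing perfect matchings of 2n points on a circle are counted by C_n; with 22 points, n = 11. So A = C_11 = 58786.
A rooted plane tree on 9 nodes has 8 edges, and such trees are counted by C_8. So B = C_8 = 1430.
A − B = 58786 − 1430 = 57356.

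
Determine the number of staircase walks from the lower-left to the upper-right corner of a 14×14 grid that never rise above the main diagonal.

Sub-diagonal monotone paths from (0,0) to (14,14) biject with Dyck paths of semilength 14, giving C_14.
C_14 = 2674440.

2674440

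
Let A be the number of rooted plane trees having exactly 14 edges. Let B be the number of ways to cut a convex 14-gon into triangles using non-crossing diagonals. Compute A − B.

A rooted plane tree with 14 edges has 15 nodes, and the count is C_14. So A = C_14 = 2674440.
Triangulations of a convex m-gon are counted by C_{m−2}; with m = 14 this is C_12. So B = C_12 = 208012.
A − B = 2674440 − 208012 = 2466428.

2466428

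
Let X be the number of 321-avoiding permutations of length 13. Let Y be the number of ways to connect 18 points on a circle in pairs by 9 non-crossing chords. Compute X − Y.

Permutations of [n] avoiding any single length-3 pattern are counted by C_n; here n = 13. So X = C_13 = 742900.
Non-crossing perfect matchings of 2n points on a circle are counted by C_n; with 18 points, n = 9. So Y = C_9 = 4862.
X − Y = 742900 − 4862 = 738038.

738038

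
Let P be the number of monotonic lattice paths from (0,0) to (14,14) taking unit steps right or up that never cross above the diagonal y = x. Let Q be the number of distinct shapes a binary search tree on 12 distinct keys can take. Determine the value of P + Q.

2882452

Sub-diagonal monotone paths from (0,0) to (14,14) biject with Dyck paths of semilength 14, giving C_14. So P = C_14 = 2674440.
Binary trees (left/right distinguished) on n nodes are counted by C_n; here n = 12. So Q = C_12 = 208012.
P + Q = 2674440 + 208012 = 2882452.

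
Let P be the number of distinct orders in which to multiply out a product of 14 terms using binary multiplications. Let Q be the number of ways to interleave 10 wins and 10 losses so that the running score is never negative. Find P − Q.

Bracketing 14 factors into binary products is counted by C_{14−1} = C_13. So P = C_13 = 742900.
Ballot sequences with n votes each where one side never trails are Dyck words, counted by C_n; here n = 10. So Q = C_10 = 16796.
P − Q = 742900 − 16796 = 726104.

726104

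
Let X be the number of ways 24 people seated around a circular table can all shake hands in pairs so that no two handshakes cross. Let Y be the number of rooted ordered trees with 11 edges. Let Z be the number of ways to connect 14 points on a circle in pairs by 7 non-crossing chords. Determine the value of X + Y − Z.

Non-crossing handshake pairings of 2n people are counted by C_n; 24 people gives n = 12. So X = C_12 = 208012.
A rooted plane tree with 11 edges has 12 nodes, and the count is C_11. So Y = C_11 = 58786.
Pairing 14 circle points by 7 non-crossing chords gives C_7 matchings. So Z = C_7 = 429.
X + Y − Z = 208012 + 58786 − 429 = 266369.

266369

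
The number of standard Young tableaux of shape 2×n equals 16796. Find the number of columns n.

Standard Young tableaux of shape 2×n are counted by C_n. Since C_10 = 16796, the index is 10.

10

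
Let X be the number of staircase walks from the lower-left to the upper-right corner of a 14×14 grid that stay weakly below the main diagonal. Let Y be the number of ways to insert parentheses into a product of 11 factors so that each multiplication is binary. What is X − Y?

2657644

Monotone paths in an n×n grid that stay weakly below the diagonal are counted by C_n; here n = 14. So X = C_14 = 2674440.
Bracketing 11 factors into binary products is counted by C_{11−1} = C_10. So Y = C_10 = 16796.
X − Y = 2674440 − 16796 = 2657644.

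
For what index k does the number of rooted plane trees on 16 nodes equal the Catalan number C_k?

A rooted plane tree on 16 nodes has 15 edges, and such trees are counted by C_15.

15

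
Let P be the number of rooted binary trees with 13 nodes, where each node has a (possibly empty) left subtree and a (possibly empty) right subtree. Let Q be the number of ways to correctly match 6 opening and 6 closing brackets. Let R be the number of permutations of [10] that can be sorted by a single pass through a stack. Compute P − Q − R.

725972

There are C_n binary search tree shapes on n keys; with n = 13 that is C_13. So P = C_13 = 742900.
With 6 pairs the number of balanced bracket strings is the Catalan number C_6. So Q = C_6 = 132.
By Knuth's characterisation, the stack-sortable permutations of length 10 are the 231-avoiders, numbering C_10. So R = C_10 = 16796.
P − Q − R = 742900 − 132 − 16796 = 725972.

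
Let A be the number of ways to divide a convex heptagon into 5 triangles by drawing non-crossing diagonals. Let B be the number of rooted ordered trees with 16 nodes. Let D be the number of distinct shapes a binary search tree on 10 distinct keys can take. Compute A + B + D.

9711683

The number of triangulations of a 7-gon is the Catalan number C_5 (index = sides − 2). So A = C_5 = 42.
A rooted plane tree on 16 nodes has 15 edges, and such trees are counted by C_15. So B = C_15 = 9694845.
Rooted binary trees with 10 nodes (each child slot possibly empty) number C_10. So D = C_10 = 16796.
A + B + D = 42 + 9694845 + 16796 = 9711683.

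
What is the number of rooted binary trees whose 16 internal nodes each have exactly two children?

Full binary trees with n internal nodes are counted by C_n; here n = 16.
C_16 = C_15 · 2(2·15+1)/(15+2) = 9694845 · 62/17 = 35357670.

35357670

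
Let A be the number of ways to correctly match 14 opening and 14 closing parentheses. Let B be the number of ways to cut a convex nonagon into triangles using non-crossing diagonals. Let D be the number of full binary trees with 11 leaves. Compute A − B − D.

2657215

Balanced strings of n pairs of brackets are counted by C_n; here n = 14. So A = C_14 = 2674440.
The number of triangulations of a 9-gon is the Catalan number C_7 (index = sides − 2). So B = C_7 = 429.
Full binary trees with 11 leaves have 11−1 = 10 internal nodes, so there are C_10 of them. So D = C_10 = 16796.
A − B − D = 2674440 − 429 − 16796 = 2657215.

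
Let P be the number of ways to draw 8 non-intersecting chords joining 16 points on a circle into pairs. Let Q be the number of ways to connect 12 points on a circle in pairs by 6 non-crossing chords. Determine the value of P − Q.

Non-crossing perfect matchings of 2n points on a circle are counted by C_n; with 16 points, n = 8. So P = C_8 = 1430.
Pairing 12 circle points by 6 non-crossing chords gives C_6 matchings. So Q = C_6 = 132.
P − Q = 1430 − 132 = 1298.

1298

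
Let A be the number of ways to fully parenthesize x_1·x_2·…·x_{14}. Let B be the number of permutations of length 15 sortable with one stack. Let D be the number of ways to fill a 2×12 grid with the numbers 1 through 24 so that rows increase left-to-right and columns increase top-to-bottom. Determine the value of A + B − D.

Bracketing 14 factors into binary products is counted by C_{14−1} = C_13. So A = C_13 = 742900.
Stack-sortable permutations are exactly the 231-avoiding ones, counted by C_n; here n = 15. So B = C_15 = 9694845.
Standard Young tableaux of shape 2×n are counted by C_n; here n = 12. So D = C_12 = 208012.
A + B − D = 742900 + 9694845 − 208012 = 10229733.

10229733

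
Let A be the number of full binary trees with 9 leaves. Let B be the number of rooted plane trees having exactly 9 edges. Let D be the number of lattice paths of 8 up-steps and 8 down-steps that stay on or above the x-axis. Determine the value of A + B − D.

4862

A full binary tree with L leaves has L−1 internal nodes and is counted by C_{L−1}; L = 9 gives C_8. So A = C_8 = 1430.
Rooted ordered trees with n edges are counted by C_n; here n = 9. So B = C_9 = 4862.
Paths of 8 up- and 8 down-steps that never dip below the axis are Dyck paths; their count is C_8. So D = C_8 = 1430.
A + B − D = 1430 + 4862 − 1430 = 4862.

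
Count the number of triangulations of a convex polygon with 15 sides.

Triangulations of a convex m-gon are counted by C_{m−2}; with m = 15 this is C_13.
C_13 = C(26,13)/14 = 10400600/14 = 742900.

742900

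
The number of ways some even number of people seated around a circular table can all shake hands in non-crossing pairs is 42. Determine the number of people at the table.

Non-crossing handshake pairings of 2n people are counted by C_n. Since C_5 = 42, the index is 5.
So n = 5, and there are 2n = 10 people.

10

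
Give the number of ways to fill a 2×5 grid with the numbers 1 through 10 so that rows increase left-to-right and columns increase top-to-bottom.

By the hook-length formula (or a Dyck-path bijection), SYT of shape 2×5 number C_5.
C_5 = C(10,5)/6 = 252/6 = 42.

42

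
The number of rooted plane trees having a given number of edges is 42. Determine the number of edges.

5

Rooted ordered trees with n edges are counted by C_n, and C_5 = 42.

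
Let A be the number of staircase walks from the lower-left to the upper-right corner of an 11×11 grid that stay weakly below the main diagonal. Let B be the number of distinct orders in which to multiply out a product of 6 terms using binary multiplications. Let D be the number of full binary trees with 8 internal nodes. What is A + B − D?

Monotone paths in an n×n grid that stay weakly below the diagonal are counted by C_n; here n = 11. So A = C_11 = 58786.
Ways to associate a product of 6 factors correspond to binary trees on 6 leaves, so the count is C_5. So B = C_5 = 42.
Full binary trees with n internal nodes are counted by C_n; here n = 8. So D = C_8 = 1430.
A + B − D = 58786 + 42 − 1430 = 57398.

57398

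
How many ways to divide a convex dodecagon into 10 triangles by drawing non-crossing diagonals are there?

The number of triangulations of a 12-gon is the Catalan number C_10 (index = sides − 2).
C_10 = C_9 · 2(2·9+1)/(9+2) = 4862 · 38/11 = 16796.

16796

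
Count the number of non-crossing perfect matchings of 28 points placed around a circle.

2674440

Pairing 28 circle points by 14 non-crossing chords gives C_14 matchings.
C_14 = C_13 · 2(2·13+1)/(13+2) = 742900 · 54/15 = 2674440.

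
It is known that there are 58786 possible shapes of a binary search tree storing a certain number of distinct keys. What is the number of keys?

Binary search tree shapes on n keys are counted by C_n, and C_11 = 58786.

11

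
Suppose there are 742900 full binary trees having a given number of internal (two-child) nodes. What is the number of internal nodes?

13

Full binary trees with n internal nodes are counted by C_n. Since C_13 = 742900, the index is 13.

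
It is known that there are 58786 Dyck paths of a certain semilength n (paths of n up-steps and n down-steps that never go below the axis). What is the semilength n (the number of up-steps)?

11

Dyck paths of semilength n are counted by C_n. The Catalan number equal to 58786 is C_11.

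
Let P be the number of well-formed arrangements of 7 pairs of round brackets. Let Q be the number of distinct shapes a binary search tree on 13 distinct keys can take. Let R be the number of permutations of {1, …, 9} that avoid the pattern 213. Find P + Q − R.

With 7 pairs the number of balanced bracket strings is the Catalan number C_7. So P = C_7 = 429.
There are C_n binary search tree shapes on n keys; with n = 13 that is C_13. So Q = C_13 = 742900.
For any fixed pattern of length 3, the pattern-avoiding permutations of [9] number C_9. So R = C_9 = 4862.
P + Q − R = 429 + 742900 − 4862 = 738467.

738467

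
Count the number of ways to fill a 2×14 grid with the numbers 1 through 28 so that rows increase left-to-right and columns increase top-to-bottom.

By the hook-length formula (or a Dyck-path bijection), SYT of shape 2×14 number C_14.
C_14 = C(28,14)/15 = 40116600/15 = 2674440.

2674440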